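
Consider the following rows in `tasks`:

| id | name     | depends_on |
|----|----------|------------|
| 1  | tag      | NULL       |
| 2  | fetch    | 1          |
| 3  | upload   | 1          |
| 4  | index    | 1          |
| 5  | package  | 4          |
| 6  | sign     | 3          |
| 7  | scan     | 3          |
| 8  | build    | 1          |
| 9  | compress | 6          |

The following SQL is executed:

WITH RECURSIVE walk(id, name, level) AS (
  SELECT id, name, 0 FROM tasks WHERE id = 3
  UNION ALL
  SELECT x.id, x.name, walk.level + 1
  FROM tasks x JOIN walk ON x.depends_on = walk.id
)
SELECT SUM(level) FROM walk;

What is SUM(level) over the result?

4

Base: id=3 (upload) at level 0.
Iteration 1: rows with depends_on in {3} -> sign (id 6, level 1), scan (id 7, level 1).
Iteration 2: rows with depends_on in {6,7} -> compress (id 9, level 2).
Iteration 3: no rows with depends_on in {9}; recursion stops.
SUM(level) = 0 + 1 + 1 + 2 = 4.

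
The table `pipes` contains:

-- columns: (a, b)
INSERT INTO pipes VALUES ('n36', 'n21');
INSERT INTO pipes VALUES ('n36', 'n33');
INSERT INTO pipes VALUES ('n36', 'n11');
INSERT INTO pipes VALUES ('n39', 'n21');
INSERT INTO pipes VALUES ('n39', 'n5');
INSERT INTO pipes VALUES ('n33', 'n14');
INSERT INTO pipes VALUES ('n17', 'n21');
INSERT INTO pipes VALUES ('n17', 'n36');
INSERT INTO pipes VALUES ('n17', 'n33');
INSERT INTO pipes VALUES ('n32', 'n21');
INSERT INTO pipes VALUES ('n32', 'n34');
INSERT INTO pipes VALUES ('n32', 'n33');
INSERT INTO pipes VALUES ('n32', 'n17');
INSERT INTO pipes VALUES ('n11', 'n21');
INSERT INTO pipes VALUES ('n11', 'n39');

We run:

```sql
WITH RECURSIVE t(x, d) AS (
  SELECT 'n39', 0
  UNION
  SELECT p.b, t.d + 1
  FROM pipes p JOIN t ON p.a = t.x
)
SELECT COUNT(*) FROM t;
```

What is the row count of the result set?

3

Base: (n39, d=0).
Iteration 1: edges from {n39} -> (n21, d=1), (n5, d=1).
Iteration 2: no outgoing edges from {n21,n5}; recursion stops.
Total rows emitted: 3.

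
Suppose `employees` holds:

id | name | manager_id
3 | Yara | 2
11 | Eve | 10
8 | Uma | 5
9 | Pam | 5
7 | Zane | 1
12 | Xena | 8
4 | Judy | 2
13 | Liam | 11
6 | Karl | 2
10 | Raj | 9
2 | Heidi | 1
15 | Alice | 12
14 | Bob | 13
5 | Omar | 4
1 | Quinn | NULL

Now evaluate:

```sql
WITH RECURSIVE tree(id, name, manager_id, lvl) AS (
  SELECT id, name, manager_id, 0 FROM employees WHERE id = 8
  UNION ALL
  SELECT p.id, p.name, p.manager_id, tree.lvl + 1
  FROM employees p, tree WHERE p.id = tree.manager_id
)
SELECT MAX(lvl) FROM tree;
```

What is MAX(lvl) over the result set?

Base: id=8 (Uma), manager_id=5, lvl 0.
Iteration 1: join on id=5 -> Omar (id 5, manager_id=4, lvl 1).
Iteration 2: join on id=4 -> Judy (id 4, manager_id=2, lvl 2).
Iteration 3: join on id=2 -> Heidi (id 2, manager_id=1, lvl 3).
Iteration 4: join on id=1 -> Quinn (id 1, manager_id=NULL, lvl 4).
Iteration 5: manager_id is NULL; no match; recursion stops.
lvl values: 0, 1, 2, 3, 4; the maximum is 4.

4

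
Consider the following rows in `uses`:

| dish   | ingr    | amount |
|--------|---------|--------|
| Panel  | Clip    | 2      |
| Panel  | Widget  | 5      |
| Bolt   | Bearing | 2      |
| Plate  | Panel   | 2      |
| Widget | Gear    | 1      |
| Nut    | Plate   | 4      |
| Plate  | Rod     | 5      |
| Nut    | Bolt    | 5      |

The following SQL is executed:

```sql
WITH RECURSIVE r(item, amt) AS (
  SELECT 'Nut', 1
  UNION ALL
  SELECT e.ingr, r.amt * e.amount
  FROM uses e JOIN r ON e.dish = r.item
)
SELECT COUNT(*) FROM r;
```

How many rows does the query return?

Base: (Nut, amt=1).
Iteration 1: components of {Nut} -> Bolt = 1*5 = 5, Plate = 1*4 = 4.
Iteration 2: components of {Bolt,Plate} -> Bearing = 5*2 = 10, Panel = 4*2 = 8, Rod = 4*5 = 20.
Iteration 3: components of {Bearing,Panel,Rod} -> Clip = 8*2 = 16, Widget = 8*5 = 40.
Iteration 4: components of {Clip,Widget} -> Gear = 40*1 = 40.
Iteration 5: no further components; recursion stops.
Total rows emitted: 9.

9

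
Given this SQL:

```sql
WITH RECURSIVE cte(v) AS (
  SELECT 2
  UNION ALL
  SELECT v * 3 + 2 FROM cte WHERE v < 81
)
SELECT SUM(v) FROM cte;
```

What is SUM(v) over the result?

Base: v=2.
Iteration 1: 2 < 81 holds -> v = 2 * 3 + 2 = 8.
Iteration 2: 8 < 81 holds -> v = 8 * 3 + 2 = 26.
Iteration 3: 26 < 81 holds -> v = 26 * 3 + 2 = 80.
Iteration 4: 80 < 81 holds -> v = 80 * 3 + 2 = 242.
Iteration 5: 242 < 81 fails; recursion stops.
SUM(v) = 2 + 8 + 26 + 80 + 242 = 358.

358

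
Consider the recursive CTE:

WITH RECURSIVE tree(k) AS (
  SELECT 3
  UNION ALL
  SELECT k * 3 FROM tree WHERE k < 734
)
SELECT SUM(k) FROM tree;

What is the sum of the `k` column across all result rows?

3279

Base: k=3.
Iteration 1: 3 < 734 holds -> k = 3 * 3 = 9.
Iteration 2: 9 < 734 holds -> k = 9 * 3 = 27.
Iteration 3: 27 < 734 holds -> k = 27 * 3 = 81.
Iteration 4: 81 < 734 holds -> k = 81 * 3 = 243.
Iteration 5: 243 < 734 holds -> k = 243 * 3 = 729.
Iteration 6: 729 < 734 holds -> k = 729 * 3 = 2187.
Iteration 7: 2187 < 734 fails; recursion stops.
SUM(k) = 3 + 9 + 27 + 81 + 243 + 729 + 2187 = 3279.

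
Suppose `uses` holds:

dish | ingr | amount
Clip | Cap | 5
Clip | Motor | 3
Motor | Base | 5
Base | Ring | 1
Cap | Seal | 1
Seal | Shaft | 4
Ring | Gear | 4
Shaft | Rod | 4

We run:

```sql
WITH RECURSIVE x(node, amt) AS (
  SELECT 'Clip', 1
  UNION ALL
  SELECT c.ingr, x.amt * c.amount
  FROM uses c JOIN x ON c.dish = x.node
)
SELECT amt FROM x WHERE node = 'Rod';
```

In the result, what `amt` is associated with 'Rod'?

Base: (Clip, amt=1).
Iteration 1: components of {Clip} -> Cap = 1*5 = 5, Motor = 1*3 = 3.
Iteration 2: components of {Cap,Motor} -> Base = 3*5 = 15, Seal = 5*1 = 5.
Iteration 3: components of {Base,Seal} -> Ring = 15*1 = 15, Shaft = 5*4 = 20.
Iteration 4: components of {Ring,Shaft} -> Gear = 15*4 = 60, Rod = 20*4 = 80.
Iteration 5: no further components; recursion stops.

80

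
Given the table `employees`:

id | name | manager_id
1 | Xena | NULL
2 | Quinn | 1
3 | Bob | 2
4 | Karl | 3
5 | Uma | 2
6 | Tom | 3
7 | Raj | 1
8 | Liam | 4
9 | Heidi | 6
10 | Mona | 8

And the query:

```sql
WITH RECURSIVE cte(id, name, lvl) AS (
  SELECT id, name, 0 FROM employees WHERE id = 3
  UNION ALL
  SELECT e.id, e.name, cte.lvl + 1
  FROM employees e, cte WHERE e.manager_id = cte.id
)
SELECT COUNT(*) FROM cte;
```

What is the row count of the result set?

6

Base: id=3 (Bob) at lvl 0.
Iteration 1: rows with manager_id in {3} -> Karl (id 4, lvl 1), Tom (id 6, lvl 1).
Iteration 2: rows with manager_id in {4,6} -> Liam (id 8, lvl 2), Heidi (id 9, lvl 2).
Iteration 3: rows with manager_id in {8,9} -> Mona (id 10, lvl 3).
Iteration 4: no rows with manager_id in {10}; recursion stops.
Total rows emitted: 6.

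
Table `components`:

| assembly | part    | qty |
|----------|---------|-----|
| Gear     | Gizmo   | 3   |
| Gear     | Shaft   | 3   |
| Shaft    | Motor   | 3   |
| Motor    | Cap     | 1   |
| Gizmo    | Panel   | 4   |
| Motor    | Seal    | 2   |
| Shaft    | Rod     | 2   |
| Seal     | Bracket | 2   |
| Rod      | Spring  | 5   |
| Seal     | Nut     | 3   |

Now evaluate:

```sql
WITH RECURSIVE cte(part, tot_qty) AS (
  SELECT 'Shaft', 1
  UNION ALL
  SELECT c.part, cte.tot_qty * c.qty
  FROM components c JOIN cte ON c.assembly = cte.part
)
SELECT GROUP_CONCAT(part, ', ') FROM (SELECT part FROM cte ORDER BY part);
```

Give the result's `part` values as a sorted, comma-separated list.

Bracket, Cap, Motor, Nut, Rod, Seal, Shaft, Spring

Base: (Shaft, tot_qty=1).
Iteration 1: components of {Shaft} -> Motor = 1*3 = 3, Rod = 1*2 = 2.
Iteration 2: components of {Motor,Rod} -> Cap = 3*1 = 3, Seal = 3*2 = 6, Spring = 2*5 = 10.
Iteration 3: components of {Cap,Seal,Spring} -> Bracket = 6*2 = 12, Nut = 6*3 = 18.
Iteration 4: no further components; recursion stops.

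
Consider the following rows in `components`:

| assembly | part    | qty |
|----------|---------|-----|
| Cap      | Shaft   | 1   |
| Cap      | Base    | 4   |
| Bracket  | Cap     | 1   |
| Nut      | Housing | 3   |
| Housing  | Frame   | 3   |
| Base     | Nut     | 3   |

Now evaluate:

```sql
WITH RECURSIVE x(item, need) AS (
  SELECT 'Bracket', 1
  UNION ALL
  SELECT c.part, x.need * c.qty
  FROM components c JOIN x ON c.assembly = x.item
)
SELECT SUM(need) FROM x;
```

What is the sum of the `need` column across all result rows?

163

Base: (Bracket, need=1).
Iteration 1: components of {Bracket} -> Cap = 1*1 = 1.
Iteration 2: components of {Cap} -> Base = 1*4 = 4, Shaft = 1*1 = 1.
Iteration 3: components of {Base,Shaft} -> Nut = 4*3 = 12.
Iteration 4: components of {Nut} -> Housing = 12*3 = 36.
Iteration 5: components of {Housing} -> Frame = 36*3 = 108.
Iteration 6: no further components; recursion stops.
SUM(need) = 1 + 1 + 1 + 4 + 12 + 36 + 108 = 163.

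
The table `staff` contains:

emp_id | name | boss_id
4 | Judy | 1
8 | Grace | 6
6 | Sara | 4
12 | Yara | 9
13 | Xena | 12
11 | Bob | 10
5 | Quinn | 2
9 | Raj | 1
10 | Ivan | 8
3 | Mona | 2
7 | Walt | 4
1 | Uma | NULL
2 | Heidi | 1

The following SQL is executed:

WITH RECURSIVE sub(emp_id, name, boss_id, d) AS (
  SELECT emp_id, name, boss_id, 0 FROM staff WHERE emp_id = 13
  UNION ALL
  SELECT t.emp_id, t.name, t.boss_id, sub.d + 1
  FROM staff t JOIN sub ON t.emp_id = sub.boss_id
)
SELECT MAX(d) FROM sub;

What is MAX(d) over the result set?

Base: emp_id=13 (Xena), boss_id=12, d 0.
Iteration 1: join on emp_id=12 -> Yara (id 12, boss_id=9, d 1).
Iteration 2: join on emp_id=9 -> Raj (id 9, boss_id=1, d 2).
Iteration 3: join on emp_id=1 -> Uma (id 1, boss_id=NULL, d 3).
Iteration 4: boss_id is NULL; no match; recursion stops.
d values: 0, 1, 2, 3; the maximum is 3.

3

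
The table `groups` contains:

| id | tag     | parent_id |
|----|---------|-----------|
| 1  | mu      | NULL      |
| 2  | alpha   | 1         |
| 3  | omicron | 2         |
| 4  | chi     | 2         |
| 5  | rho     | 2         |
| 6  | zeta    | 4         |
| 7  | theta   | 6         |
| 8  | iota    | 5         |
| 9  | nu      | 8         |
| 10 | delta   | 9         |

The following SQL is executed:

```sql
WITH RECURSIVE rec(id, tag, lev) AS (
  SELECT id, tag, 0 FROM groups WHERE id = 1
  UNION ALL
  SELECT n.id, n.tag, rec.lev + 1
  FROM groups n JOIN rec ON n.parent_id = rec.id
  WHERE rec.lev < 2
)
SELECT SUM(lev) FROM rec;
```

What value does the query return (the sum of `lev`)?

7

Base: id=1 (mu) at lev 0.
Iteration 1: rows with parent_id in {1} -> alpha (id 2, lev 1).
Iteration 2: rows with parent_id in {2} -> omicron (id 3, lev 2), chi (id 4, lev 2), rho (id 5, lev 2).
Iteration 3: lev < 2 fails for all current rows; recursion stops.
SUM(lev) = 0 + 1 + 2 + 2 + 2 = 7.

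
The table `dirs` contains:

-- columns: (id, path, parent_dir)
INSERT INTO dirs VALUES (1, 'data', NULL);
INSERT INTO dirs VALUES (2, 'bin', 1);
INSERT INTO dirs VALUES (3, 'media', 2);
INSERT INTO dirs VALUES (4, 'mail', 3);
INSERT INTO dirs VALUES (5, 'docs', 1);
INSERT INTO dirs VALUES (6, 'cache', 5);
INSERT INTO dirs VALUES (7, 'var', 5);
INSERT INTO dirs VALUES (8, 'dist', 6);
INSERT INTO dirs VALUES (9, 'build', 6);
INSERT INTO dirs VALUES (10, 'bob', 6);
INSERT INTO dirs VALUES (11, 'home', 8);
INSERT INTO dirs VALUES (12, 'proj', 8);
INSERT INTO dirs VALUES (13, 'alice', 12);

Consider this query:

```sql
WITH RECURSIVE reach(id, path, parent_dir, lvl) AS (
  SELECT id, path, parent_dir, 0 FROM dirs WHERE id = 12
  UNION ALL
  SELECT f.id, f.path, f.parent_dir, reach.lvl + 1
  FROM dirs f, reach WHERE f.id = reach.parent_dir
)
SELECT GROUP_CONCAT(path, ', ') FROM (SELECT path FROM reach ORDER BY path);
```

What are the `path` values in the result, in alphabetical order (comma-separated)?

cache, data, dist, docs, proj

Base: id=12 (proj), parent_dir=8, lvl 0.
Iteration 1: join on id=8 -> dist (id 8, parent_dir=6, lvl 1).
Iteration 2: join on id=6 -> cache (id 6, parent_dir=5, lvl 2).
Iteration 3: join on id=5 -> docs (id 5, parent_dir=1, lvl 3).
Iteration 4: join on id=1 -> data (id 1, parent_dir=NULL, lvl 4).
Iteration 5: parent_dir is NULL; no match; recursion stops.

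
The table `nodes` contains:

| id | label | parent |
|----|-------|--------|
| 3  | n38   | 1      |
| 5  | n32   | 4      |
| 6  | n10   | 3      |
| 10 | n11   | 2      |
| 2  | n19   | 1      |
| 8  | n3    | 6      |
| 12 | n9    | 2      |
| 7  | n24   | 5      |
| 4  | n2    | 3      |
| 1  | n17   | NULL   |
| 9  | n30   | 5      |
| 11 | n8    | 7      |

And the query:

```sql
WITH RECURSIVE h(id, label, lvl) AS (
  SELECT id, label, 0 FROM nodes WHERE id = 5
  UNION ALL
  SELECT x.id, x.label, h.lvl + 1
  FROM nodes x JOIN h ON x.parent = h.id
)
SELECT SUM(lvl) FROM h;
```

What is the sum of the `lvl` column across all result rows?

4

Base: id=5 (n32) at lvl 0.
Iteration 1: rows with parent in {5} -> n24 (id 7, lvl 1), n30 (id 9, lvl 1).
Iteration 2: rows with parent in {7,9} -> n8 (id 11, lvl 2).
Iteration 3: no rows with parent in {11}; recursion stops.
SUM(lvl) = 0 + 1 + 1 + 2 = 4.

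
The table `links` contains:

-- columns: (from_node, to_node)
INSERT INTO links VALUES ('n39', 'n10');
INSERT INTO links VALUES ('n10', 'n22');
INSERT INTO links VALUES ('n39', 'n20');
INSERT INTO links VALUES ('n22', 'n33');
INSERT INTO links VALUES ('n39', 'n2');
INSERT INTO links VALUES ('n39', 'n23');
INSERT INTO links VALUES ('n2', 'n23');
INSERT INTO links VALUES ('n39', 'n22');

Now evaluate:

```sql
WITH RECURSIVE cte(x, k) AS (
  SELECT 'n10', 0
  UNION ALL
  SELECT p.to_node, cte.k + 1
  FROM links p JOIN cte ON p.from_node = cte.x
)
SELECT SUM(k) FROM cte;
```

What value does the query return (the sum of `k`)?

3

Base: (n10, k=0).
Iteration 1: edges from {n10} -> (n22, k=1).
Iteration 2: edges from {n22} -> (n33, k=2).
Iteration 3: no outgoing edges from {n33}; recursion stops.
SUM(k) = 0 + 1 + 2 = 3.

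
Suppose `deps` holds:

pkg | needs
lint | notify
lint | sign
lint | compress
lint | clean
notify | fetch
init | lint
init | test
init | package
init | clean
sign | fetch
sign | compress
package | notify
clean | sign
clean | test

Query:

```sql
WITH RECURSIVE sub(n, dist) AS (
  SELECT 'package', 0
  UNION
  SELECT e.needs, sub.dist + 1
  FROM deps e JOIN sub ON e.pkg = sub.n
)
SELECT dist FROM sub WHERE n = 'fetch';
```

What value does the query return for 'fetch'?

Base: (package, dist=0).
Iteration 1: edges from {package} -> (notify, dist=1).
Iteration 2: edges from {notify} -> (fetch, dist=2).
Iteration 3: no outgoing edges from {fetch}; recursion stops.

2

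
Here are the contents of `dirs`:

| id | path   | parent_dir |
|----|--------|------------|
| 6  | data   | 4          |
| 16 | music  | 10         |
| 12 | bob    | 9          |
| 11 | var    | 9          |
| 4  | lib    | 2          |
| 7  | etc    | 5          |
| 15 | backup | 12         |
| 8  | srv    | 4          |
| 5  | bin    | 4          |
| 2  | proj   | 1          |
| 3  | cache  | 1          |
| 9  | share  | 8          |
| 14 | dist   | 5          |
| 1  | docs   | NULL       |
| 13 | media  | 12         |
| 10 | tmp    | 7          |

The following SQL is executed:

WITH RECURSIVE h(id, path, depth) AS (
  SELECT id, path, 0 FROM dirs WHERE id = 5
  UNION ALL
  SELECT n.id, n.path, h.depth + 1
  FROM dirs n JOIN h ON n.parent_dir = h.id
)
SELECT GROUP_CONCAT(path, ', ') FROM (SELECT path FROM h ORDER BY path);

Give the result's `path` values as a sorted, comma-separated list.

Base: id=5 (bin) at depth 0.
Iteration 1: rows with parent_dir in {5} -> etc (id 7, depth 1), dist (id 14, depth 1).
Iteration 2: rows with parent_dir in {7,14} -> tmp (id 10, depth 2).
Iteration 3: rows with parent_dir in {10} -> music (id 16, depth 3).
Iteration 4: no rows with parent_dir in {16}; recursion stops.

bin, dist, etc, music, tmp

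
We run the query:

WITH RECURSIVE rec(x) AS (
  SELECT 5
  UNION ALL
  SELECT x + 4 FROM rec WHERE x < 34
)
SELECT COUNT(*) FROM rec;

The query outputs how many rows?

Base: x=5.
Iteration 1: 5 < 34 holds -> x = 5 + 4 = 9.
Iteration 2: 9 < 34 holds -> x = 9 + 4 = 13.
Iteration 3: 13 < 34 holds -> x = 13 + 4 = 17.
Iteration 4: 17 < 34 holds -> x = 17 + 4 = 21.
Iteration 5: 21 < 34 holds -> x = 21 + 4 = 25.
Iteration 6: 25 < 34 holds -> x = 25 + 4 = 29.
Iteration 7: 29 < 34 holds -> x = 29 + 4 = 33.
Iteration 8: 33 < 34 holds -> x = 33 + 4 = 37.
Iteration 9: 37 < 34 fails; recursion stops.
Total rows emitted: 9.

9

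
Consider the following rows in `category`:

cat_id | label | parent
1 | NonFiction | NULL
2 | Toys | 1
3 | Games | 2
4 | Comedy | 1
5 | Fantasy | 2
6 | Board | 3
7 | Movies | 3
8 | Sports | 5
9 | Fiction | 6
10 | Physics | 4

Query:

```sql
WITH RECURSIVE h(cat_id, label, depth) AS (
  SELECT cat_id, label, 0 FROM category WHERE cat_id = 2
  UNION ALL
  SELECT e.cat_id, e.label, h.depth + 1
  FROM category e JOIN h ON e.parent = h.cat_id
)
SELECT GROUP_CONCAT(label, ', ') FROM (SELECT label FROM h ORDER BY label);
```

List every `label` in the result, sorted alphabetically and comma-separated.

Base: cat_id=2 (Toys) at depth 0.
Iteration 1: rows with parent in {2} -> Games (id 3, depth 1), Fantasy (id 5, depth 1).
Iteration 2: rows with parent in {3,5} -> Board (id 6, depth 2), Movies (id 7, depth 2), Sports (id 8, depth 2).
Iteration 3: rows with parent in {6,7,8} -> Fiction (id 9, depth 3).
Iteration 4: no rows with parent in {9}; recursion stops.

Board, Fantasy, Fiction, Games, Movies, Sports, Toys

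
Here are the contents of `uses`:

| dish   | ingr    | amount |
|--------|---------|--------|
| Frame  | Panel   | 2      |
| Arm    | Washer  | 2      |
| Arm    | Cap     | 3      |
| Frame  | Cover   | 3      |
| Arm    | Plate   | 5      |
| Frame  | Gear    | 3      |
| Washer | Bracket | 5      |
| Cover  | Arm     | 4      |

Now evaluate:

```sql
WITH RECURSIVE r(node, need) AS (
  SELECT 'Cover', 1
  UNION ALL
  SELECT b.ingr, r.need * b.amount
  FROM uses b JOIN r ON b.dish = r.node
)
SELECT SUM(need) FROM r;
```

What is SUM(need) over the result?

Base: (Cover, need=1).
Iteration 1: components of {Cover} -> Arm = 1*4 = 4.
Iteration 2: components of {Arm} -> Cap = 4*3 = 12, Plate = 4*5 = 20, Washer = 4*2 = 8.
Iteration 3: components of {Cap,Plate,Washer} -> Bracket = 8*5 = 40.
Iteration 4: no further components; recursion stops.
SUM(need) = 1 + 4 + 8 + 20 + 12 + 40 = 85.

85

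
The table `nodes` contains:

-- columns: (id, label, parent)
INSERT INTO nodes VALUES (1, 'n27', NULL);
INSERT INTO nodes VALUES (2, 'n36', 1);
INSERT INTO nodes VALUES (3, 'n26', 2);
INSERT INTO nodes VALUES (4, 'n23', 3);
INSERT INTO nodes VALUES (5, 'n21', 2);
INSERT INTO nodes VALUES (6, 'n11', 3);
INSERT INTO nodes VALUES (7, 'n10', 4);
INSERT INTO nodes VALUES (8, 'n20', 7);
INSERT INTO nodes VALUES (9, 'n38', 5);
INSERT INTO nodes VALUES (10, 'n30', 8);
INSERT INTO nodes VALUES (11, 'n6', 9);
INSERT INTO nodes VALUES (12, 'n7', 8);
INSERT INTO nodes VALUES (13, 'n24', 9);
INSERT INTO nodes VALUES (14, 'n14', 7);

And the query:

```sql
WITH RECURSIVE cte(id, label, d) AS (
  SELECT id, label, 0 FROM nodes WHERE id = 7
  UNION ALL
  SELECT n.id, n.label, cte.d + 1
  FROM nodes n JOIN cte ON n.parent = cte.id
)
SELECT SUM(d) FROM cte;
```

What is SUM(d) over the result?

Base: id=7 (n10) at d 0.
Iteration 1: rows with parent in {7} -> n20 (id 8, d 1), n14 (id 14, d 1).
Iteration 2: rows with parent in {8,14} -> n30 (id 10, d 2), n7 (id 12, d 2).
Iteration 3: no rows with parent in {10,12}; recursion stops.
SUM(d) = 0 + 1 + 1 + 2 + 2 = 6.

6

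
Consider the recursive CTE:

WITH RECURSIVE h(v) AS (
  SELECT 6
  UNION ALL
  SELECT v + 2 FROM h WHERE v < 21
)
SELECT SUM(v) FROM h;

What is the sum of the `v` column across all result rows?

Base: v=6.
Iteration 1: 6 < 21 holds -> v = 6 + 2 = 8.
Iteration 2: 8 < 21 holds -> v = 8 + 2 = 10.
Iteration 3: 10 < 21 holds -> v = 10 + 2 = 12.
Iteration 4: 12 < 21 holds -> v = 12 + 2 = 14.
Iteration 5: 14 < 21 holds -> v = 14 + 2 = 16.
Iteration 6: 16 < 21 holds -> v = 16 + 2 = 18.
Iteration 7: 18 < 21 holds -> v = 18 + 2 = 20.
Iteration 8: 20 < 21 holds -> v = 20 + 2 = 22.
Iteration 9: 22 < 21 fails; recursion stops.
SUM(v) = 6 + 8 + 10 + 12 + 14 + 16 + 18 + 20 + 22 = 126.

126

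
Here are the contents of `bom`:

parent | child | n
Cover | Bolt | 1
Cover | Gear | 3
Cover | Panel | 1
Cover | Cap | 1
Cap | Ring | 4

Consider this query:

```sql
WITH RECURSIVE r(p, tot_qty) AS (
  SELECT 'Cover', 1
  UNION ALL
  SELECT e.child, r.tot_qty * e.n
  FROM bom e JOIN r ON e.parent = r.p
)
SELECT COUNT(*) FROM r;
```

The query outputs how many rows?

6

Base: (Cover, tot_qty=1).
Iteration 1: components of {Cover} -> Bolt = 1*1 = 1, Cap = 1*1 = 1, Gear = 1*3 = 3, Panel = 1*1 = 1.
Iteration 2: components of {Bolt,Cap,Gear,Panel} -> Ring = 1*4 = 4.
Iteration 3: no further components; recursion stops.
Total rows emitted: 6.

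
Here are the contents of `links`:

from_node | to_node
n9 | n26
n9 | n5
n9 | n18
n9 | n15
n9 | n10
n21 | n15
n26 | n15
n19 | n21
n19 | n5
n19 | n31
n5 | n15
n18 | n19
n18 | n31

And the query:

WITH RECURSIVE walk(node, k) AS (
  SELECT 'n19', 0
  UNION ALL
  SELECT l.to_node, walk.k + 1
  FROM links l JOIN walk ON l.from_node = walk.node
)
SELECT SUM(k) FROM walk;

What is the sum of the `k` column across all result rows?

7

Base: (n19, k=0).
Iteration 1: edges from {n19} -> (n21, k=1), (n31, k=1), (n5, k=1).
Iteration 2: edges from {n21,n31,n5} -> (n15, k=2) x2. [UNION ALL keeps all 2 new rows, including repeats]
Iteration 3: no outgoing edges from {n15}; recursion stops.
SUM(k) = 0 + 1 + 1 + 1 + 2 + 2 = 7.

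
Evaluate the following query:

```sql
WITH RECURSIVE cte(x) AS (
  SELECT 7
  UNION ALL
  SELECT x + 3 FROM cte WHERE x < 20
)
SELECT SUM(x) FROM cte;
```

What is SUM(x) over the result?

87

Base: x=7.
Iteration 1: 7 < 20 holds -> x = 7 + 3 = 10.
Iteration 2: 10 < 20 holds -> x = 10 + 3 = 13.
Iteration 3: 13 < 20 holds -> x = 13 + 3 = 16.
Iteration 4: 16 < 20 holds -> x = 16 + 3 = 19.
Iteration 5: 19 < 20 holds -> x = 19 + 3 = 22.
Iteration 6: 22 < 20 fails; recursion stops.
SUM(x) = 7 + 10 + 13 + 16 + 19 + 22 = 87.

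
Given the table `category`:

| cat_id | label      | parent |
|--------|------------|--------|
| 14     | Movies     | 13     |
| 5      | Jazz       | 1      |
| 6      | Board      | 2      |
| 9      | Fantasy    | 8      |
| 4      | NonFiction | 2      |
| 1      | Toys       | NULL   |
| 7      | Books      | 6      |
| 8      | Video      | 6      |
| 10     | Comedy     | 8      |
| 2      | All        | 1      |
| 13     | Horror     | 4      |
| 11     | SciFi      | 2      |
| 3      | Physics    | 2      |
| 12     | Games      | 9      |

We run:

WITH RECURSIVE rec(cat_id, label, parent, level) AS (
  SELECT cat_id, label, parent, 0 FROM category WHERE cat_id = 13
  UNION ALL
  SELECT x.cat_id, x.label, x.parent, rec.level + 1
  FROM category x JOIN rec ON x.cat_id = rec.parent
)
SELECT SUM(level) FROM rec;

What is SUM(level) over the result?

6

Base: cat_id=13 (Horror), parent=4, level 0.
Iteration 1: join on cat_id=4 -> NonFiction (id 4, parent=2, level 1).
Iteration 2: join on cat_id=2 -> All (id 2, parent=1, level 2).
Iteration 3: join on cat_id=1 -> Toys (id 1, parent=NULL, level 3).
Iteration 4: parent is NULL; no match; recursion stops.
SUM(level) = 0 + 1 + 2 + 3 = 6.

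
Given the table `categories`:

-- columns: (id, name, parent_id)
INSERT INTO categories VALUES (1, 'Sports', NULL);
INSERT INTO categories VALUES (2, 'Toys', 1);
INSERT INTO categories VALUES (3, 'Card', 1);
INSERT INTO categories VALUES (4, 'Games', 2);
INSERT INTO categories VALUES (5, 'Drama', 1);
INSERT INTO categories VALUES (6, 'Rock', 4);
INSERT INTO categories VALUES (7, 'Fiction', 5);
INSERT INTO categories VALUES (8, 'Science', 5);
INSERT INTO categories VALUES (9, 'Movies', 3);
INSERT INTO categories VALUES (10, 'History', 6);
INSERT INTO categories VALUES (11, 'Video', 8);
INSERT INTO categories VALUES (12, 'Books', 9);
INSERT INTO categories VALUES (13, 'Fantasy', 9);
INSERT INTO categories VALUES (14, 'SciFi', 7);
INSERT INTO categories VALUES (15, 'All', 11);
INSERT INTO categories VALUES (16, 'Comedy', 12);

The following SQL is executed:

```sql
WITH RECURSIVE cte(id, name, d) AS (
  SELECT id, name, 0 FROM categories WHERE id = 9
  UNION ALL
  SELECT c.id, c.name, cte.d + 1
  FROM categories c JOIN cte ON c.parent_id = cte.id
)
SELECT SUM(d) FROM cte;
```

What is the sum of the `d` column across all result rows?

4

Base: id=9 (Movies) at d 0.
Iteration 1: rows with parent_id in {9} -> Books (id 12, d 1), Fantasy (id 13, d 1).
Iteration 2: rows with parent_id in {12,13} -> Comedy (id 16, d 2).
Iteration 3: no rows with parent_id in {16}; recursion stops.
SUM(d) = 0 + 1 + 1 + 2 = 4.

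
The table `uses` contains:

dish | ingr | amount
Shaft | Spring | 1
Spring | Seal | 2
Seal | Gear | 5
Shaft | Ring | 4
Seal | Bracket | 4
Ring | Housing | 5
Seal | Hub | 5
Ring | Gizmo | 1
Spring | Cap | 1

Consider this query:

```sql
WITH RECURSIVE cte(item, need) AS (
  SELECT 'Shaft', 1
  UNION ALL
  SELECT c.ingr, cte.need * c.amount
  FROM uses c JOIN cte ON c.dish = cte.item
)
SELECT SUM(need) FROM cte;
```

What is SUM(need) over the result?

61

Base: (Shaft, need=1).
Iteration 1: components of {Shaft} -> Ring = 1*4 = 4, Spring = 1*1 = 1.
Iteration 2: components of {Ring,Spring} -> Cap = 1*1 = 1, Gizmo = 4*1 = 4, Housing = 4*5 = 20, Seal = 1*2 = 2.
Iteration 3: components of {Cap,Gizmo,Housing,Seal} -> Bracket = 2*4 = 8, Gear = 2*5 = 10, Hub = 2*5 = 10.
Iteration 4: no further components; recursion stops.
SUM(need) = 1 + 1 + 4 + 2 + 1 + 20 + 4 + 10 + 8 + 10 = 61.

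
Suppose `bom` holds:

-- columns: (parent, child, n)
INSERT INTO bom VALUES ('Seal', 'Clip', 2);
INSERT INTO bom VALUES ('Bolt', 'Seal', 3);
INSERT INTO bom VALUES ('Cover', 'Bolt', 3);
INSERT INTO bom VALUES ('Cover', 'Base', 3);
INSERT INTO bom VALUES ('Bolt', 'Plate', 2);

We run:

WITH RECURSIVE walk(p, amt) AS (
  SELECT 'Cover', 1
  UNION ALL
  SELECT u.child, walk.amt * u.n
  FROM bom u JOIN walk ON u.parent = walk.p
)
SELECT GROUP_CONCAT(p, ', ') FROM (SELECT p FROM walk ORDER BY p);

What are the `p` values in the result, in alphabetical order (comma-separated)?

Base, Bolt, Clip, Cover, Plate, Seal

Base: (Cover, amt=1).
Iteration 1: components of {Cover} -> Base = 1*3 = 3, Bolt = 1*3 = 3.
Iteration 2: components of {Base,Bolt} -> Plate = 3*2 = 6, Seal = 3*3 = 9.
Iteration 3: components of {Plate,Seal} -> Clip = 9*2 = 18.
Iteration 4: no further components; recursion stops.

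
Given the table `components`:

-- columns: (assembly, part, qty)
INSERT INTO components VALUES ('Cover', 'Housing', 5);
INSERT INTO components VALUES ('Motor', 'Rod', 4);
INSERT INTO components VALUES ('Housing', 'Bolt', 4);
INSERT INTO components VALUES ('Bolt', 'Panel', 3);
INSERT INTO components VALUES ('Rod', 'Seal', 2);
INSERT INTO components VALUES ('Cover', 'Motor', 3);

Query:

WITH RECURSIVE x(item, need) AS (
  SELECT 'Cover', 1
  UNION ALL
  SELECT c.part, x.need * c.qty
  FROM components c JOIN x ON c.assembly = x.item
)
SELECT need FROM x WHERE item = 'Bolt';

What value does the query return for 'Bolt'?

20

Base: (Cover, need=1).
Iteration 1: components of {Cover} -> Housing = 1*5 = 5, Motor = 1*3 = 3.
Iteration 2: components of {Housing,Motor} -> Bolt = 5*4 = 20, Rod = 3*4 = 12.
Iteration 3: components of {Bolt,Rod} -> Panel = 20*3 = 60, Seal = 12*2 = 24.
Iteration 4: no further components; recursion stops.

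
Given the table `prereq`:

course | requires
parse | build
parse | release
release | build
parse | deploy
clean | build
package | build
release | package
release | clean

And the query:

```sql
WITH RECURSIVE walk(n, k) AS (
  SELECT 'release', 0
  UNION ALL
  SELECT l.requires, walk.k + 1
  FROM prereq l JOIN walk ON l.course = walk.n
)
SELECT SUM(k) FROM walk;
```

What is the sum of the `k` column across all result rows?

Base: (release, k=0).
Iteration 1: edges from {release} -> (build, k=1), (clean, k=1), (package, k=1).
Iteration 2: edges from {build,clean,package} -> (build, k=2) x2. [UNION ALL keeps all 2 new rows, including repeats]
Iteration 3: no outgoing edges from {build}; recursion stops.
SUM(k) = 0 + 1 + 1 + 1 + 2 + 2 = 7.

7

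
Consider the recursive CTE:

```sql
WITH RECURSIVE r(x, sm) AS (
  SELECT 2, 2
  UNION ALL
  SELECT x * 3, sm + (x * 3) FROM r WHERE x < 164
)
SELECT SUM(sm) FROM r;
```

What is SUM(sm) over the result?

1086

Base: x=2, sm=2.
Iteration 1: 2 < 164 holds -> x = 2 * 3 = 6, sm = 2 + 6 = 8.
Iteration 2: 6 < 164 holds -> x = 6 * 3 = 18, sm = 8 + 18 = 26.
Iteration 3: 18 < 164 holds -> x = 18 * 3 = 54, sm = 26 + 54 = 80.
Iteration 4: 54 < 164 holds -> x = 54 * 3 = 162, sm = 80 + 162 = 242.
Iteration 5: 162 < 164 holds -> x = 162 * 3 = 486, sm = 242 + 486 = 728.
Iteration 6: 486 < 164 fails; recursion stops.
SUM(sm) = 2 + 8 + 26 + 80 + 242 + 728 = 1086.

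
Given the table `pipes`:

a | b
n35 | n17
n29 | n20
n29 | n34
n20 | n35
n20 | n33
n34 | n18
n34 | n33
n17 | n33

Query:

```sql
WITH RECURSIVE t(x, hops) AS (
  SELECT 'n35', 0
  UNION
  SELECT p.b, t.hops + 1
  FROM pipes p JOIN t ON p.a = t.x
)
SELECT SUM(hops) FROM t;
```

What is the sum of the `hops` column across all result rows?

3

Base: (n35, hops=0).
Iteration 1: edges from {n35} -> (n17, hops=1).
Iteration 2: edges from {n17} -> (n33, hops=2).
Iteration 3: no outgoing edges from {n33}; recursion stops.
SUM(hops) = 0 + 1 + 2 = 3.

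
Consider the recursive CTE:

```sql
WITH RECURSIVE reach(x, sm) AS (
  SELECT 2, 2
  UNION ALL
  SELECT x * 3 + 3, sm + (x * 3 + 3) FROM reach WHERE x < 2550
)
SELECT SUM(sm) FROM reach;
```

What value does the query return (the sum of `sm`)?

5684

Base: x=2, sm=2.
Iteration 1: 2 < 2550 holds -> x = 2 * 3 + 3 = 9, sm = 2 + 9 = 11.
Iteration 2: 9 < 2550 holds -> x = 9 * 3 + 3 = 30, sm = 11 + 30 = 41.
Iteration 3: 30 < 2550 holds -> x = 30 * 3 + 3 = 93, sm = 41 + 93 = 134.
Iteration 4: 93 < 2550 holds -> x = 93 * 3 + 3 = 282, sm = 134 + 282 = 416.
Iteration 5: 282 < 2550 holds -> x = 282 * 3 + 3 = 849, sm = 416 + 849 = 1265.
Iteration 6: 849 < 2550 holds -> x = 849 * 3 + 3 = 2550, sm = 1265 + 2550 = 3815.
Iteration 7: 2550 < 2550 fails; recursion stops.
SUM(sm) = 2 + 11 + 41 + 134 + 416 + 1265 + 3815 = 5684.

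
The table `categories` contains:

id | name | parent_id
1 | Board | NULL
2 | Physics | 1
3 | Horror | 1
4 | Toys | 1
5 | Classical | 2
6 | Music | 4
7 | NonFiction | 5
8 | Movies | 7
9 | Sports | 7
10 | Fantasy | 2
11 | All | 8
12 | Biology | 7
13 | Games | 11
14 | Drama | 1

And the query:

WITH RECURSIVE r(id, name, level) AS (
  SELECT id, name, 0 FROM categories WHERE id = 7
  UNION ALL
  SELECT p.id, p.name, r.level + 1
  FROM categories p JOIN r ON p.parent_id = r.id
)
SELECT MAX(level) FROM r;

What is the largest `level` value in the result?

Base: id=7 (NonFiction) at level 0.
Iteration 1: rows with parent_id in {7} -> Movies (id 8, level 1), Sports (id 9, level 1), Biology (id 12, level 1).
Iteration 2: rows with parent_id in {8,9,12} -> All (id 11, level 2).
Iteration 3: rows with parent_id in {11} -> Games (id 13, level 3).
Iteration 4: no rows with parent_id in {13}; recursion stops.
level values: 0, 1, 1, 1, 2, 3; the maximum is 3.

3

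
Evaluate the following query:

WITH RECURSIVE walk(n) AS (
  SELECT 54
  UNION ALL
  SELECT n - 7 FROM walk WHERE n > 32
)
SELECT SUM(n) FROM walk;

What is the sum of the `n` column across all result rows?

Base: n=54.
Iteration 1: 54 > 32 holds -> n = 54 - 7 = 47.
Iteration 2: 47 > 32 holds -> n = 47 - 7 = 40.
Iteration 3: 40 > 32 holds -> n = 40 - 7 = 33.
Iteration 4: 33 > 32 holds -> n = 33 - 7 = 26.
Iteration 5: 26 > 32 fails; recursion stops.
SUM(n) = 54 + 47 + 40 + 33 + 26 = 200.

200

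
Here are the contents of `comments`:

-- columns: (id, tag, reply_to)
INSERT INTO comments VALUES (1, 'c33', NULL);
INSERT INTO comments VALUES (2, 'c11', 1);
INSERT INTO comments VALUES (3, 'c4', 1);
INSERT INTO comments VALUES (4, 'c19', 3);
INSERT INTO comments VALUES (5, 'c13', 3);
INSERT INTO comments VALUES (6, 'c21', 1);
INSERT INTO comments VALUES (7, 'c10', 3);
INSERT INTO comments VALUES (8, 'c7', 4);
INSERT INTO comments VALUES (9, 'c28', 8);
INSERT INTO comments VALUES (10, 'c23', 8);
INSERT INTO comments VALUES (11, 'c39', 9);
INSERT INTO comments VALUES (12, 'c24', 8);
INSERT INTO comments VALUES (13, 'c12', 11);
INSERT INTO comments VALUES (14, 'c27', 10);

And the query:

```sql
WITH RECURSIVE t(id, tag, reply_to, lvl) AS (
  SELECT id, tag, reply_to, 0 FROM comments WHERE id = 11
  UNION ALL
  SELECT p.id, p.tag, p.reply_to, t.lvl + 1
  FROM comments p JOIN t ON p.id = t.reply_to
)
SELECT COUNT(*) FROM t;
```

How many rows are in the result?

Base: id=11 (c39), reply_to=9, lvl 0.
Iteration 1: join on id=9 -> c28 (id 9, reply_to=8, lvl 1).
Iteration 2: join on id=8 -> c7 (id 8, reply_to=4, lvl 2).
Iteration 3: join on id=4 -> c19 (id 4, reply_to=3, lvl 3).
Iteration 4: join on id=3 -> c4 (id 3, reply_to=1, lvl 4).
Iteration 5: join on id=1 -> c33 (id 1, reply_to=NULL, lvl 5).
Iteration 6: reply_to is NULL; no match; recursion stops.
Total rows emitted: 6.

6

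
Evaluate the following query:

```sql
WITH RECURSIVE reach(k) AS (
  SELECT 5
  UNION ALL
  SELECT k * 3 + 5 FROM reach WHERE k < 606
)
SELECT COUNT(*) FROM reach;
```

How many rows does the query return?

6

Base: k=5.
Iteration 1: 5 < 606 holds -> k = 5 * 3 + 5 = 20.
Iteration 2: 20 < 606 holds -> k = 20 * 3 + 5 = 65.
Iteration 3: 65 < 606 holds -> k = 65 * 3 + 5 = 200.
Iteration 4: 200 < 606 holds -> k = 200 * 3 + 5 = 605.
Iteration 5: 605 < 606 holds -> k = 605 * 3 + 5 = 1820.
Iteration 6: 1820 < 606 fails; recursion stops.
Total rows emitted: 6.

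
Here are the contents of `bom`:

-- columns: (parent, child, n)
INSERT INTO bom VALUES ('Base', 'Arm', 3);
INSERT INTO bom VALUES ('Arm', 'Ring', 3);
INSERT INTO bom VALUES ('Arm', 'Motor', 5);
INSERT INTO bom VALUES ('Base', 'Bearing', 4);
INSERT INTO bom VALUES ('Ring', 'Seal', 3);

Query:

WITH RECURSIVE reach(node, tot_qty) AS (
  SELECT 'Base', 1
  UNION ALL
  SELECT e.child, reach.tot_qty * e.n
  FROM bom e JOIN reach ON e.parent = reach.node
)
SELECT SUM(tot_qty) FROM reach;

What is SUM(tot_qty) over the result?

Base: (Base, tot_qty=1).
Iteration 1: components of {Base} -> Arm = 1*3 = 3, Bearing = 1*4 = 4.
Iteration 2: components of {Arm,Bearing} -> Motor = 3*5 = 15, Ring = 3*3 = 9.
Iteration 3: components of {Motor,Ring} -> Seal = 9*3 = 27.
Iteration 4: no further components; recursion stops.
SUM(tot_qty) = 1 + 3 + 4 + 9 + 15 + 27 = 59.

59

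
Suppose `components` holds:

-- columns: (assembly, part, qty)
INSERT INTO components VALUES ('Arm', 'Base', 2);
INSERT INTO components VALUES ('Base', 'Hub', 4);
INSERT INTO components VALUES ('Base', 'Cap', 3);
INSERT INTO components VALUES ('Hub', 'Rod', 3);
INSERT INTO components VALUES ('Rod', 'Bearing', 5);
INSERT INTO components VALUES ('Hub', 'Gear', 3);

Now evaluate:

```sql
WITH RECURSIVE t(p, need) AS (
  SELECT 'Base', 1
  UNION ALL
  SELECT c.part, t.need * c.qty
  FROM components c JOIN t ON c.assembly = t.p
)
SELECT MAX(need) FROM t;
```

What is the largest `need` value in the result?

Base: (Base, need=1).
Iteration 1: components of {Base} -> Cap = 1*3 = 3, Hub = 1*4 = 4.
Iteration 2: components of {Cap,Hub} -> Gear = 4*3 = 12, Rod = 4*3 = 12.
Iteration 3: components of {Gear,Rod} -> Bearing = 12*5 = 60.
Iteration 4: no further components; recursion stops.
need values: 1, 4, 3, 12, 12, 60; the maximum is 60.

60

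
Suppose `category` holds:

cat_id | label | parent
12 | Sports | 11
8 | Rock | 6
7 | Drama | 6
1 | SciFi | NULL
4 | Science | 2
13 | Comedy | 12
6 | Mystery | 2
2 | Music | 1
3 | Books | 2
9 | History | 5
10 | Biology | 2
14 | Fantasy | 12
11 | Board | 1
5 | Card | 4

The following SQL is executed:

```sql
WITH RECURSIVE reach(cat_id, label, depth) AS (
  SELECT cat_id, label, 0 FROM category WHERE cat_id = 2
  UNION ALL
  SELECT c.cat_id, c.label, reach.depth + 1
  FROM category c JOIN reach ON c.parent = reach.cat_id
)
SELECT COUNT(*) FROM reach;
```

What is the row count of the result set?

9

Base: cat_id=2 (Music) at depth 0.
Iteration 1: rows with parent in {2} -> Books (id 3, depth 1), Science (id 4, depth 1), Mystery (id 6, depth 1), Biology (id 10, depth 1).
Iteration 2: rows with parent in {3,4,6,10} -> Card (id 5, depth 2), Drama (id 7, depth 2), Rock (id 8, depth 2).
Iteration 3: rows with parent in {5,7,8} -> History (id 9, depth 3).
Iteration 4: no rows with parent in {9}; recursion stops.
Total rows emitted: 9.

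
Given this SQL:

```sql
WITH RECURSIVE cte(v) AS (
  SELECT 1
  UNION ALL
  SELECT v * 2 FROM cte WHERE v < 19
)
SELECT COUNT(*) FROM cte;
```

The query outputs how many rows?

Base: v=1.
Iteration 1: 1 < 19 holds -> v = 1 * 2 = 2.
Iteration 2: 2 < 19 holds -> v = 2 * 2 = 4.
Iteration 3: 4 < 19 holds -> v = 4 * 2 = 8.
Iteration 4: 8 < 19 holds -> v = 8 * 2 = 16.
Iteration 5: 16 < 19 holds -> v = 16 * 2 = 32.
Iteration 6: 32 < 19 fails; recursion stops.
Total rows emitted: 6.

6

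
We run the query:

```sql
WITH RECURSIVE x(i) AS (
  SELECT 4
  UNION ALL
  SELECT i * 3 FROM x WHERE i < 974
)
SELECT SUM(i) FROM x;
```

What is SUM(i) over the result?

4372

Base: i=4.
Iteration 1: 4 < 974 holds -> i = 4 * 3 = 12.
Iteration 2: 12 < 974 holds -> i = 12 * 3 = 36.
Iteration 3: 36 < 974 holds -> i = 36 * 3 = 108.
Iteration 4: 108 < 974 holds -> i = 108 * 3 = 324.
Iteration 5: 324 < 974 holds -> i = 324 * 3 = 972.
Iteration 6: 972 < 974 holds -> i = 972 * 3 = 2916.
Iteration 7: 2916 < 974 fails; recursion stops.
SUM(i) = 4 + 12 + 36 + 108 + 324 + 972 + 2916 = 4372.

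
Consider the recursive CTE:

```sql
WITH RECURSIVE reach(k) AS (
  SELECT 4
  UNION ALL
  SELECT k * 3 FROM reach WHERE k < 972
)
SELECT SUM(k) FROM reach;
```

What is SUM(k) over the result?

Base: k=4.
Iteration 1: 4 < 972 holds -> k = 4 * 3 = 12.
Iteration 2: 12 < 972 holds -> k = 12 * 3 = 36.
Iteration 3: 36 < 972 holds -> k = 36 * 3 = 108.
Iteration 4: 108 < 972 holds -> k = 108 * 3 = 324.
Iteration 5: 324 < 972 holds -> k = 324 * 3 = 972.
Iteration 6: 972 < 972 fails; recursion stops.
SUM(k) = 4 + 12 + 36 + 108 + 324 + 972 = 1456.

1456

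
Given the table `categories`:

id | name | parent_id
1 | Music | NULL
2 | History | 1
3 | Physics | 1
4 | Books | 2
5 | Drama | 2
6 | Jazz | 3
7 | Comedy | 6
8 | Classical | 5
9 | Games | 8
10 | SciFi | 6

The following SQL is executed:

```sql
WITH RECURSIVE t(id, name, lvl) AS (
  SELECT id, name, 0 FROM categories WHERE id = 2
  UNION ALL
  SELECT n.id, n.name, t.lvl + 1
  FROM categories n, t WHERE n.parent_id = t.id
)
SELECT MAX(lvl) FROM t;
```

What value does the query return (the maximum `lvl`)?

Base: id=2 (History) at lvl 0.
Iteration 1: rows with parent_id in {2} -> Books (id 4, lvl 1), Drama (id 5, lvl 1).
Iteration 2: rows with parent_id in {4,5} -> Classical (id 8, lvl 2).
Iteration 3: rows with parent_id in {8} -> Games (id 9, lvl 3).
Iteration 4: no rows with parent_id in {9}; recursion stops.
lvl values: 0, 1, 1, 2, 3; the maximum is 3.

3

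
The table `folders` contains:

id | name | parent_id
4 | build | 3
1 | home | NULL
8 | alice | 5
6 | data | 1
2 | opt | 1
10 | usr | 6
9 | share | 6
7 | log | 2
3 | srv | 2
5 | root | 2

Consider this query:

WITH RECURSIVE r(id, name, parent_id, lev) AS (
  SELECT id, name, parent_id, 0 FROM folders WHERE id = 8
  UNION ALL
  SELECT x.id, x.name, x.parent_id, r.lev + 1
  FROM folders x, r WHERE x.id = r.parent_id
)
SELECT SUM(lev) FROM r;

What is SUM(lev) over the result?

Base: id=8 (alice), parent_id=5, lev 0.
Iteration 1: join on id=5 -> root (id 5, parent_id=2, lev 1).
Iteration 2: join on id=2 -> opt (id 2, parent_id=1, lev 2).
Iteration 3: join on id=1 -> home (id 1, parent_id=NULL, lev 3).
Iteration 4: parent_id is NULL; no match; recursion stops.
SUM(lev) = 0 + 1 + 2 + 3 = 6.

6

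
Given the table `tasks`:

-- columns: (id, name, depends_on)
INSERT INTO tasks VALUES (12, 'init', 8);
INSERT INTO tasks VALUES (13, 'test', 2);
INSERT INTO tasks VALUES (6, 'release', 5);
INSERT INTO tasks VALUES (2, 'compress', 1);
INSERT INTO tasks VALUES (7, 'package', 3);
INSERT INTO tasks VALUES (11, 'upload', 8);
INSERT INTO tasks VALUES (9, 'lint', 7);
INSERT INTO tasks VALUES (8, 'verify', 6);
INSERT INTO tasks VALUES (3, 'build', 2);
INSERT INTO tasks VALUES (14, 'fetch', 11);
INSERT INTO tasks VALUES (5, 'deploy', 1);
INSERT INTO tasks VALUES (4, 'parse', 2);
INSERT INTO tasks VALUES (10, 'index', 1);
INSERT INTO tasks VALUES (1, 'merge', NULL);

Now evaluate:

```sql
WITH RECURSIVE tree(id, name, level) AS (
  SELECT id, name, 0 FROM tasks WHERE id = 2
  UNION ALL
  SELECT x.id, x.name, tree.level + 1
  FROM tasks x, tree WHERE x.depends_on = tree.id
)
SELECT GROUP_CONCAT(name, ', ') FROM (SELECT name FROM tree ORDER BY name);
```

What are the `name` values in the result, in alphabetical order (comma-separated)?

build, compress, lint, package, parse, test

Base: id=2 (compress) at level 0.
Iteration 1: rows with depends_on in {2} -> build (id 3, level 1), parse (id 4, level 1), test (id 13, level 1).
Iteration 2: rows with depends_on in {3,4,13} -> package (id 7, level 2).
Iteration 3: rows with depends_on in {7} -> lint (id 9, level 3).
Iteration 4: no rows with depends_on in {9}; recursion stops.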